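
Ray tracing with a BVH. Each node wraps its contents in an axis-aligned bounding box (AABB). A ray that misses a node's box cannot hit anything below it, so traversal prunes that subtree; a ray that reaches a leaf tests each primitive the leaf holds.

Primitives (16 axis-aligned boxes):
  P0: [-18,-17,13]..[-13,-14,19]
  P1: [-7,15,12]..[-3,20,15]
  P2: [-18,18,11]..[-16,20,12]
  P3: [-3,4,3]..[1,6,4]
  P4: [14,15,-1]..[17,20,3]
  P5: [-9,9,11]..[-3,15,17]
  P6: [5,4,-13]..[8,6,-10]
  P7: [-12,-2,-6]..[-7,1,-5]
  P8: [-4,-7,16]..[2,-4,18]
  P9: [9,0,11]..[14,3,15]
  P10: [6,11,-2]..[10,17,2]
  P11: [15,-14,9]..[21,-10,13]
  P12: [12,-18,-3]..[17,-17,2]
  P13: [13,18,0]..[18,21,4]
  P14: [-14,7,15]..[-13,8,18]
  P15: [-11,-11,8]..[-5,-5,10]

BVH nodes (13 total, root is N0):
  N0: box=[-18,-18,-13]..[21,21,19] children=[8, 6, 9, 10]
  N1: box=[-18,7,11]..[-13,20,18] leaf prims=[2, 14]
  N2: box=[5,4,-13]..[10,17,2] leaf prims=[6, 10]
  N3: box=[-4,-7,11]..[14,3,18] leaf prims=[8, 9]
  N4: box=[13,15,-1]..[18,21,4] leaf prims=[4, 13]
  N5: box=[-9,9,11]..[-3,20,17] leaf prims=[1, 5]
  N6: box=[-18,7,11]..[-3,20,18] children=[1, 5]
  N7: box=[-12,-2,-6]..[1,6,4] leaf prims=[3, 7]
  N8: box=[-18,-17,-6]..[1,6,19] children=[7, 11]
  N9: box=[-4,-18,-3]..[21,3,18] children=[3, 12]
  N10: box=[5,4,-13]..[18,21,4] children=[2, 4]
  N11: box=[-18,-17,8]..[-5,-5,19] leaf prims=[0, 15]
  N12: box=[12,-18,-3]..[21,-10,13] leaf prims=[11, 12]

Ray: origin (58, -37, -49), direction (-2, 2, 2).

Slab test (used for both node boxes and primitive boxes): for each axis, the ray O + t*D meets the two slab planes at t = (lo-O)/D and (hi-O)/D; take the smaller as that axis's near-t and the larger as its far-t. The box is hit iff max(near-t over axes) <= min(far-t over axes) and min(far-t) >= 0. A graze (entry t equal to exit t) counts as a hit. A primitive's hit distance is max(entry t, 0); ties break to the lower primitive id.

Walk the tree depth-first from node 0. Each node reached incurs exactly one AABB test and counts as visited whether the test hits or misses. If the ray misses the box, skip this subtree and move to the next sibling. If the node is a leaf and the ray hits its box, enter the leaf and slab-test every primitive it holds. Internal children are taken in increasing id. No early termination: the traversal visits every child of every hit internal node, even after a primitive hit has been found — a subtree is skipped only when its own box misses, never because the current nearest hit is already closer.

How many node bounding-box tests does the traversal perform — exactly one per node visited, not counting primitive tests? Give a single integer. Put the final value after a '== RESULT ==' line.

Traverse from the root:
N0 x:[37/2,38] y:[19/2,29] z:[18,34] -> hit [37/2,29], descend [6, 8, 9, 10]
  N6 x:[61/2,38] y:[22,57/2] z:[30,67/2] -> miss, prune
  N8 x:[57/2,38] y:[10,43/2] z:[43/2,34] -> miss, prune
  N9 x:[37/2,31] y:[19/2,20] z:[23,67/2] -> miss, prune
  N10 x:[20,53/2] y:[41/2,29] z:[18,53/2] -> hit [41/2,53/2], descend [2, 4]
    N2 x:[24,53/2] y:[41/2,27] z:[18,51/2] -> hit [24,51/2] leaf, test {P6(miss), P10@t=24}
    N4 x:[20,45/2] y:[26,29] z:[24,53/2] -> miss, prune

7 AABB tests over nodes [0, 6, 8, 9, 10, 2, 4]; 1 leaf entered; closest P10.

== RESULT ==
7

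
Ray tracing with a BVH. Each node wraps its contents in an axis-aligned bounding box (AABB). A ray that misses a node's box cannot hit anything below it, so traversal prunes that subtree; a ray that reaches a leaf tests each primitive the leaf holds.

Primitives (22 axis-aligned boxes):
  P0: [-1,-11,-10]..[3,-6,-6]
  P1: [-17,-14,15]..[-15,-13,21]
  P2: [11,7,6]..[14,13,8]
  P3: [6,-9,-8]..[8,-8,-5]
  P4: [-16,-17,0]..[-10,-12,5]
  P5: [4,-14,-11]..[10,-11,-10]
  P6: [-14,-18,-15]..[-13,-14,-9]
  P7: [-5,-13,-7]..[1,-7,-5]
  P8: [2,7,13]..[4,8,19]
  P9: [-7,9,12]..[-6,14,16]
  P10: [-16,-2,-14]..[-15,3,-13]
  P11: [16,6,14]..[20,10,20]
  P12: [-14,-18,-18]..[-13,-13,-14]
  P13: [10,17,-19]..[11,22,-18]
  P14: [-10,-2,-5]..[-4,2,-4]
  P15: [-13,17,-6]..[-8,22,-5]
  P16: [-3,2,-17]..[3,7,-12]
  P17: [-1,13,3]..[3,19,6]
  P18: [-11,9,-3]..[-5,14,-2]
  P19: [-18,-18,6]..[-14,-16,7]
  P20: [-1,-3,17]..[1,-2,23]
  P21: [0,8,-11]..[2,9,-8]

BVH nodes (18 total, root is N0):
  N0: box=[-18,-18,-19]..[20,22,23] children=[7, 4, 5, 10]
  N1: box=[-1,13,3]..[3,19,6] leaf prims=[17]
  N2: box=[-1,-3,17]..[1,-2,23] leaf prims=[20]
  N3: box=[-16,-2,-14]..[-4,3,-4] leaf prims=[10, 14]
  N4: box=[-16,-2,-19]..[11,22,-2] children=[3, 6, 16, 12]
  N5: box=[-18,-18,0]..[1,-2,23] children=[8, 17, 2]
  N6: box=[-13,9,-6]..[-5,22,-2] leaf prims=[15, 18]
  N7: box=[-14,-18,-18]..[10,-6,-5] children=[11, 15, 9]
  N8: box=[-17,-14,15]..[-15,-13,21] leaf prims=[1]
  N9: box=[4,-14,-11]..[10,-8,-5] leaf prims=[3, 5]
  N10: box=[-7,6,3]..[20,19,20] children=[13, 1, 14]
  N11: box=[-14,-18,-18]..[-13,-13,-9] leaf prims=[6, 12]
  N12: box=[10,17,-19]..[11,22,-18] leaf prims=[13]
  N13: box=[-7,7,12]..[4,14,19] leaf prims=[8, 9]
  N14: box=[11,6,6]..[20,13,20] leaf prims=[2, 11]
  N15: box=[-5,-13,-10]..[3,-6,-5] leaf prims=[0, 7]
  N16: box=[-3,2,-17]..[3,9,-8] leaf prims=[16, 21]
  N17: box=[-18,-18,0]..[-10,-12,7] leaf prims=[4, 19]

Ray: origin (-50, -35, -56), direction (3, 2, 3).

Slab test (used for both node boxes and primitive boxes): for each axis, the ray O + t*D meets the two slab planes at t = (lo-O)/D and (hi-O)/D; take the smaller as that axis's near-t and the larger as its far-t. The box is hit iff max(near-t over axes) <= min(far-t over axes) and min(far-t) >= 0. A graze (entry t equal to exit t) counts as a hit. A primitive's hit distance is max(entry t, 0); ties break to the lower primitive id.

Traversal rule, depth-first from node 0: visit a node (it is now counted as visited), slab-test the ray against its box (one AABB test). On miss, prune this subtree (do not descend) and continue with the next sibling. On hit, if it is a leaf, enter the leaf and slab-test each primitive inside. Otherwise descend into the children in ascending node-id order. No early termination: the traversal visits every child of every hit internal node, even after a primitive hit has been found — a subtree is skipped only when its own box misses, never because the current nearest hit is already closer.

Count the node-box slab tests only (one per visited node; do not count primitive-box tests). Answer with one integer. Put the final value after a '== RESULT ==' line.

Walk:
N0 x:[32/3,70/3] y:[17/2,57/2] z:[37/3,79/3] -> hit [37/3,70/3], descend [4, 5, 7, 10]
  N4 x:[34/3,61/3] y:[33/2,57/2] z:[37/3,18] -> hit [33/2,18], descend [3, 6, 12, 16]
    N3 x:[34/3,46/3] y:[33/2,19] z:[14,52/3] -> miss, prune
    N6 x:[37/3,15] y:[22,57/2] z:[50/3,18] -> miss, prune
    N12 x:[20,61/3] y:[26,57/2] z:[37/3,38/3] -> miss, prune
    N16 x:[47/3,53/3] y:[37/2,22] z:[13,16] -> miss, prune
  N5 x:[32/3,17] y:[17/2,33/2] z:[56/3,79/3] -> miss, prune
  N7 x:[12,20] y:[17/2,29/2] z:[38/3,17] -> hit [38/3,29/2], descend [9, 11, 15]
    N9 x:[18,20] y:[21/2,27/2] z:[15,17] -> miss, prune
    N11 x:[12,37/3] y:[17/2,11] z:[38/3,47/3] -> miss, prune
    N15 x:[15,53/3] y:[11,29/2] z:[46/3,17] -> miss, prune
  N10 x:[43/3,70/3] y:[41/2,27] z:[59/3,76/3] -> hit [41/2,70/3], descend [1, 13, 14]
    N1 x:[49/3,53/3] y:[24,27] z:[59/3,62/3] -> miss, prune
    N13 x:[43/3,18] y:[21,49/2] z:[68/3,25] -> miss, prune
    N14 x:[61/3,70/3] y:[41/2,24] z:[62/3,76/3] -> hit [62/3,70/3] leaf, test {P2@t=21, P11(miss)}

order=[0, 4, 3, 6, 12, 16, 5, 7, 9, 11, 15, 10, 1, 13, 14]  |boxes|=15  |leaves|=1  hit=P2

== RESULT ==
15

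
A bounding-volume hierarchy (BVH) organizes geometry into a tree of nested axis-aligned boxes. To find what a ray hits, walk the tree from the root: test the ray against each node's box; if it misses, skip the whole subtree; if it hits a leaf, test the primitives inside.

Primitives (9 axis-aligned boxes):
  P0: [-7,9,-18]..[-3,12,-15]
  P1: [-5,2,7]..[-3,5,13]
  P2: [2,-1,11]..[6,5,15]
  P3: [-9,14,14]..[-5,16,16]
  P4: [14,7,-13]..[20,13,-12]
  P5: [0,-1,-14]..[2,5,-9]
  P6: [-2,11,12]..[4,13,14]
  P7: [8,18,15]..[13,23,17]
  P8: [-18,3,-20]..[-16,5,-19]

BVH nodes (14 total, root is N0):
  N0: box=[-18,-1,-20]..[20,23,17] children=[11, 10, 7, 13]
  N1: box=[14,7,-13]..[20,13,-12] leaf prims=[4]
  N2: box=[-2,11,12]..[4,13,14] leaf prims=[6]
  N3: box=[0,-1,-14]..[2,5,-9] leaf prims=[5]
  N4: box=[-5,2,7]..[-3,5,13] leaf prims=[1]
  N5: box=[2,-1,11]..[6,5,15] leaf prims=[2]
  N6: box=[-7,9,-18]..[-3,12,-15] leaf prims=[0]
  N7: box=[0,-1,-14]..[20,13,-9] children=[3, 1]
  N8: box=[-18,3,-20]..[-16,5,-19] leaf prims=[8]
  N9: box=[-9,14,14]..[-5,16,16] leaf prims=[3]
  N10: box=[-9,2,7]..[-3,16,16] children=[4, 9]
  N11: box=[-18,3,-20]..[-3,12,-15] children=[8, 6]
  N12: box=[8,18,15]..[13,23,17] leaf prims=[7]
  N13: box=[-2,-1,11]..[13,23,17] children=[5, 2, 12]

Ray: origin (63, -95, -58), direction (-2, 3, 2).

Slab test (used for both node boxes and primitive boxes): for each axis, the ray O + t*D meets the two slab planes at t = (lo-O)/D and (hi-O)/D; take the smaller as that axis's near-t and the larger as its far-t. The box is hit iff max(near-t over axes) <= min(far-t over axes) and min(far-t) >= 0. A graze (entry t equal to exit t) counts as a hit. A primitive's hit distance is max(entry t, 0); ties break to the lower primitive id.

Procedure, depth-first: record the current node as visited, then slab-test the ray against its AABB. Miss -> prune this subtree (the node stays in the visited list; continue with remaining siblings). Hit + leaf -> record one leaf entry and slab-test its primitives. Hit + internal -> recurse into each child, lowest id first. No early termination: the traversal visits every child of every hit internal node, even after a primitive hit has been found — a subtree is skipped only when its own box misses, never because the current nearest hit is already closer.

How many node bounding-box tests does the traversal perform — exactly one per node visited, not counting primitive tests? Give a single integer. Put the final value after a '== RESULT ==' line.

Traverse from the root:
N0 x:[43/2,81/2] y:[94/3,118/3] z:[19,75/2] -> hit [94/3,75/2], descend [7, 10, 11, 13]
  N7 x:[43/2,63/2] y:[94/3,36] z:[22,49/2] -> miss, prune
  N10 x:[33,36] y:[97/3,37] z:[65/2,37] -> hit [33,36], descend [4, 9]
    N4 x:[33,34] y:[97/3,100/3] z:[65/2,71/2] -> hit [33,100/3] leaf, test {P1@t=33}
    N9 x:[34,36] y:[109/3,37] z:[36,37] -> miss, prune
  N11 x:[33,81/2] y:[98/3,107/3] z:[19,43/2] -> miss, prune
  N13 x:[25,65/2] y:[94/3,118/3] z:[69/2,75/2] -> miss, prune

order=[0, 7, 10, 4, 9, 11, 13]  |boxes|=7  |leaves|=1  hit=P1

== RESULT ==
7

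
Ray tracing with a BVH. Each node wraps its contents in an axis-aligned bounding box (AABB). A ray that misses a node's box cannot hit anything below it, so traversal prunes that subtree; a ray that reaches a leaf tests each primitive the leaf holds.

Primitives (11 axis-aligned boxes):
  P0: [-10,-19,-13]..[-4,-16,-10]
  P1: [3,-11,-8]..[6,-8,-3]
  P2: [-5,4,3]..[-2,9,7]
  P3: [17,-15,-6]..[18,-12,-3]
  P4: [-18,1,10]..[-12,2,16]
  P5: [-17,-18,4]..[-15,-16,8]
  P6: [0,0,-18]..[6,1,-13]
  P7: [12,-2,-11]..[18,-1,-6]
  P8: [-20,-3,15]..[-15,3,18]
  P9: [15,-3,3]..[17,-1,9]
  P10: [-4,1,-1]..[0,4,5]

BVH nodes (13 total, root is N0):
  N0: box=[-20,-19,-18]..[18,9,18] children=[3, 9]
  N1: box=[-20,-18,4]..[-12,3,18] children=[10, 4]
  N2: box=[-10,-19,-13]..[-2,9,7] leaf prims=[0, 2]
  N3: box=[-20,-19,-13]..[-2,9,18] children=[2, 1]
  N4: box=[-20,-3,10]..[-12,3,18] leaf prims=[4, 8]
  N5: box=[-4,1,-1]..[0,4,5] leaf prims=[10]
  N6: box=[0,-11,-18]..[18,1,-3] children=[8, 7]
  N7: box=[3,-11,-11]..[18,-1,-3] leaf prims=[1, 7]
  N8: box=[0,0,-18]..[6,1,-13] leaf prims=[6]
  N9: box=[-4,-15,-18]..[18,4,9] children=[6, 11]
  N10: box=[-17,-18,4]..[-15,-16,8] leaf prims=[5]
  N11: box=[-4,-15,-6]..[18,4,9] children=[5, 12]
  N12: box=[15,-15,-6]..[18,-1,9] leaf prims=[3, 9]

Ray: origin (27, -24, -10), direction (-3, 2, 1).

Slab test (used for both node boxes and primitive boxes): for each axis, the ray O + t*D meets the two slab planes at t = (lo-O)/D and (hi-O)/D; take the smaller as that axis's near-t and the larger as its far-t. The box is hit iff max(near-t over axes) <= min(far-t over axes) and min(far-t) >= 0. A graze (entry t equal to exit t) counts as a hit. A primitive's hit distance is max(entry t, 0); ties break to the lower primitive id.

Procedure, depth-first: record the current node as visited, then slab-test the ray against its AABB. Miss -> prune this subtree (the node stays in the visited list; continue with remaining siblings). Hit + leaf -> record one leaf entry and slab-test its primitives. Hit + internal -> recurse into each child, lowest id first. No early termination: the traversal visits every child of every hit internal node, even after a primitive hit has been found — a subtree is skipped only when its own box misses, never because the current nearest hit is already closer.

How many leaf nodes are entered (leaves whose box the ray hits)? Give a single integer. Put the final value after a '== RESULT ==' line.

Walk:
N0 x:[3,47/3] y:[5/2,33/2] z:[-8,28] -> hit [3,47/3], descend [3, 9]
  N3 x:[29/3,47/3] y:[5/2,33/2] z:[-3,28] -> hit [29/3,47/3], descend [1, 2]
    N1 x:[13,47/3] y:[3,27/2] z:[14,28] -> miss, prune
    N2 x:[29/3,37/3] y:[5/2,33/2] z:[-3,17] -> hit [29/3,37/3] leaf, test {P0(miss), P2(miss)}
  N9 x:[3,31/3] y:[9/2,14] z:[-8,19] -> hit [9/2,31/3], descend [6, 11]
    N6 x:[3,9] y:[13/2,25/2] z:[-8,7] -> hit [13/2,7], descend [7, 8]
      N7 x:[3,8] y:[13/2,23/2] z:[-1,7] -> hit [13/2,7] leaf, test {P1@t=7, P7(miss)}
      N8 x:[7,9] y:[12,25/2] z:[-8,-3] -> miss, prune
    N11 x:[3,31/3] y:[9/2,14] z:[4,19] -> hit [9/2,31/3], descend [5, 12]
      N5 x:[9,31/3] y:[25/2,14] z:[9,15] -> miss, prune
      N12 x:[3,4] y:[9/2,23/2] z:[4,19] -> miss, prune

Summary -> nodes [0, 3, 1, 2, 9, 6, 7, 8, 11, 5, 12]; box-tests=11; leaf-entries=2; first=P1

== RESULT ==
2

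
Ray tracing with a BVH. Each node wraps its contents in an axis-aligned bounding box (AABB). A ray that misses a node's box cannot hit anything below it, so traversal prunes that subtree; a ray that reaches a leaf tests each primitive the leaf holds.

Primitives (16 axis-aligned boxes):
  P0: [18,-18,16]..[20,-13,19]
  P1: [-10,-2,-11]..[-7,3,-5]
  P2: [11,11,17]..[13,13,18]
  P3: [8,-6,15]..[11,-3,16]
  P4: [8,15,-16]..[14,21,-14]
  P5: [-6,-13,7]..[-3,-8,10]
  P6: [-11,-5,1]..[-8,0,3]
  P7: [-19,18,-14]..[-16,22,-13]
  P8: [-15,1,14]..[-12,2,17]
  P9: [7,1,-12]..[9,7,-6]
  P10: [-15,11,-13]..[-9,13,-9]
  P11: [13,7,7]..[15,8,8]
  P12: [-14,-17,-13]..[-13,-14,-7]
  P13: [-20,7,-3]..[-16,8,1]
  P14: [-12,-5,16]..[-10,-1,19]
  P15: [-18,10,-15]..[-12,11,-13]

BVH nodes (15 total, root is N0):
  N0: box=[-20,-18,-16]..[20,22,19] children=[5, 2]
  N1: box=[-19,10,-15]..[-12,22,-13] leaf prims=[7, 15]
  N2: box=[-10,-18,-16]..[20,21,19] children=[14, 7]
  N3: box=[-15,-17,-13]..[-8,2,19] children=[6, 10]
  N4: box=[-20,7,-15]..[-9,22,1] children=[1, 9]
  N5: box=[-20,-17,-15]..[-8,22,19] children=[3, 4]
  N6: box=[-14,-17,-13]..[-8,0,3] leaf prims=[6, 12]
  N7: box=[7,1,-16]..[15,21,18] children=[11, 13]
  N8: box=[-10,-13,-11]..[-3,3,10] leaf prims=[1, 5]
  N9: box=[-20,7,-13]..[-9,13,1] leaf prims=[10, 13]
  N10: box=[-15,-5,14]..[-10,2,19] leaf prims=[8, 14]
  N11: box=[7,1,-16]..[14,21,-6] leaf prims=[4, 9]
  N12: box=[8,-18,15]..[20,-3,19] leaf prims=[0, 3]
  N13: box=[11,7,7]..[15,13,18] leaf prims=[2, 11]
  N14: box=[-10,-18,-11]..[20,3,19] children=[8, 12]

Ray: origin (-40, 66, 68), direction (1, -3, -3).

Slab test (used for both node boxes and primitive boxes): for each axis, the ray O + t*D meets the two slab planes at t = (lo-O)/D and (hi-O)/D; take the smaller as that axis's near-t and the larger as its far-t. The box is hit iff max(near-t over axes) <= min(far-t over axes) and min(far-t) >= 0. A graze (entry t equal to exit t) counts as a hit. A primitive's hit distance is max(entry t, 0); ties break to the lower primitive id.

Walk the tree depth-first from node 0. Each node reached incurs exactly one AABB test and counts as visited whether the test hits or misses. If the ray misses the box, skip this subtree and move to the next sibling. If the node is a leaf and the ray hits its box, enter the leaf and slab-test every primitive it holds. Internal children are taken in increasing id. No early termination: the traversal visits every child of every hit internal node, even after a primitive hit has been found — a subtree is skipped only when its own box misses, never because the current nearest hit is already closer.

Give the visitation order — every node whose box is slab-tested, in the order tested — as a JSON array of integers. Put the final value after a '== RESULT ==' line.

Trace the traversal:
N0 x:[20,60] y:[44/3,28] z:[49/3,28] -> hit [20,28], descend [2, 5]
  N2 x:[30,60] y:[15,28] z:[49/3,28] -> miss, prune
  N5 x:[20,32] y:[44/3,83/3] z:[49/3,83/3] -> hit [20,83/3], descend [3, 4]
    N3 x:[25,32] y:[64/3,83/3] z:[49/3,27] -> hit [25,27], descend [6, 10]
      N6 x:[26,32] y:[22,83/3] z:[65/3,27] -> hit [26,27] leaf, test {P6(miss), P12@t=80/3}
      N10 x:[25,30] y:[64/3,71/3] z:[49/3,18] -> miss, prune
    N4 x:[20,31] y:[44/3,59/3] z:[67/3,83/3] -> miss, prune

7 AABB tests over nodes [0, 2, 5, 3, 6, 10, 4]; 1 leaf entered; closest P12.

== RESULT ==
[0, 2, 5, 3, 6, 10, 4]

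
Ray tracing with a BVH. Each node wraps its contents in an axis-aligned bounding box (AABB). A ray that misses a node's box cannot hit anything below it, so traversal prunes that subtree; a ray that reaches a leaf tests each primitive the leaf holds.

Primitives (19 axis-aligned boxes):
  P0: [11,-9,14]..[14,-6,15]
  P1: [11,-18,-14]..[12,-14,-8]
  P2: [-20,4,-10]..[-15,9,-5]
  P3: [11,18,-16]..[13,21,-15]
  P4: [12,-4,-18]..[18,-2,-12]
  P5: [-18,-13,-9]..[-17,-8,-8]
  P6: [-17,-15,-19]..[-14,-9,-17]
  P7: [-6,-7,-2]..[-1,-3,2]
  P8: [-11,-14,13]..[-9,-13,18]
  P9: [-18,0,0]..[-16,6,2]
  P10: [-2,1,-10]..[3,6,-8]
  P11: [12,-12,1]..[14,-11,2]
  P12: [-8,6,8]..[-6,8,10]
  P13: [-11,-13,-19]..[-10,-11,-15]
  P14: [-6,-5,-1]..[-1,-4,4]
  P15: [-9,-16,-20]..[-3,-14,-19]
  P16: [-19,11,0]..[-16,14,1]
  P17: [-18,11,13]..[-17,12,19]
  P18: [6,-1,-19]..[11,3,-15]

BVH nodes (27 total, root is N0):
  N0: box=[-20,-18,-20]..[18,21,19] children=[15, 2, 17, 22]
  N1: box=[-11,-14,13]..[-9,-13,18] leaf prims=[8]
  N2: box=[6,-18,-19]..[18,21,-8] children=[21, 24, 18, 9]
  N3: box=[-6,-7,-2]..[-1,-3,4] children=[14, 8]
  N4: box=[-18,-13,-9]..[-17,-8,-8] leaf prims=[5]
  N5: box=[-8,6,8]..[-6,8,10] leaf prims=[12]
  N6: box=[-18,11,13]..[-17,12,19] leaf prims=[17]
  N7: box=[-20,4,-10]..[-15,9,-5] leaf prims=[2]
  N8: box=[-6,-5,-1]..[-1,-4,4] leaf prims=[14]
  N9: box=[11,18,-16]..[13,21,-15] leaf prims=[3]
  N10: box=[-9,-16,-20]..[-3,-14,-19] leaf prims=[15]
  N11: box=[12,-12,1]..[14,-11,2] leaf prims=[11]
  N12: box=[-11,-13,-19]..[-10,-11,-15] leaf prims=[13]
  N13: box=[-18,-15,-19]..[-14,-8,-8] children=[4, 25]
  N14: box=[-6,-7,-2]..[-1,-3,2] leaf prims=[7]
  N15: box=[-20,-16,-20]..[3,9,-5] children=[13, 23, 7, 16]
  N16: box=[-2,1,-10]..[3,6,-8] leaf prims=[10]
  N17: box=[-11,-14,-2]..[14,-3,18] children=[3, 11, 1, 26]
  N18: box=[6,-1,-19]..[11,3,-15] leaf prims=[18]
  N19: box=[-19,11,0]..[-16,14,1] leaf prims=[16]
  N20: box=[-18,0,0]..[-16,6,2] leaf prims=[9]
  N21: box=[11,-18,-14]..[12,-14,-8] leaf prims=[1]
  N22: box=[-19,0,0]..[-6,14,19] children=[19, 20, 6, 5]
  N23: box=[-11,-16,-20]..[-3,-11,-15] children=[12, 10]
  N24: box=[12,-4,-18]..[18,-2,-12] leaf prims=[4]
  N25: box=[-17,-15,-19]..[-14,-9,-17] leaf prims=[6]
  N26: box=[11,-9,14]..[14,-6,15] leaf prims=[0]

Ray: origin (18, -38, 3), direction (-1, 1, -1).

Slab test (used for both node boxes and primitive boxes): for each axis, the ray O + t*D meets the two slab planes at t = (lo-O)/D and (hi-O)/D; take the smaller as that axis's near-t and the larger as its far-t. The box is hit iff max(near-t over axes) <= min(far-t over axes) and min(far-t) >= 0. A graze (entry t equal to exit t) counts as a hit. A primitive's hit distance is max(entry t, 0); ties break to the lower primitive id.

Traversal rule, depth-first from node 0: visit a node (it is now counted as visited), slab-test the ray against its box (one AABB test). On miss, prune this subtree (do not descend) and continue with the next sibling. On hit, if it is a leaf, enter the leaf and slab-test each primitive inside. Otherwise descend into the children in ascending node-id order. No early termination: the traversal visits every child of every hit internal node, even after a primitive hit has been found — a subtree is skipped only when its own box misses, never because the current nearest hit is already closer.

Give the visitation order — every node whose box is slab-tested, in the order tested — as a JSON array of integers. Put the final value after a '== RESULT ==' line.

Traverse from the root:
N0 x:[0,38] y:[20,59] z:[-16,23] -> hit [20,23], descend [2, 15, 17, 22]
  N2 x:[0,12] y:[20,59] z:[11,22] -> miss, prune
  N15 x:[15,38] y:[22,47] z:[8,23] -> hit [22,23], descend [7, 13, 16, 23]
    N7 x:[33,38] y:[42,47] z:[8,13] -> miss, prune
    N13 x:[32,36] y:[23,30] z:[11,22] -> miss, prune
    N16 x:[15,20] y:[39,44] z:[11,13] -> miss, prune
    N23 x:[21,29] y:[22,27] z:[18,23] -> hit [22,23], descend [10, 12]
      N10 x:[21,27] y:[22,24] z:[22,23] -> hit [22,23] leaf, test {P15@t=22}
      N12 x:[28,29] y:[25,27] z:[18,22] -> miss, prune
  N17 x:[4,29] y:[24,35] z:[-15,5] -> miss, prune
  N22 x:[24,37] y:[38,52] z:[-16,3] -> miss, prune

Visited [0, 2, 15, 7, 13, 16, 23, 10, 12, 17, 22]. Tests: 11 box, 1 leaf. Nearest: P15.

== RESULT ==
[0, 2, 15, 7, 13, 16, 23, 10, 12, 17, 22]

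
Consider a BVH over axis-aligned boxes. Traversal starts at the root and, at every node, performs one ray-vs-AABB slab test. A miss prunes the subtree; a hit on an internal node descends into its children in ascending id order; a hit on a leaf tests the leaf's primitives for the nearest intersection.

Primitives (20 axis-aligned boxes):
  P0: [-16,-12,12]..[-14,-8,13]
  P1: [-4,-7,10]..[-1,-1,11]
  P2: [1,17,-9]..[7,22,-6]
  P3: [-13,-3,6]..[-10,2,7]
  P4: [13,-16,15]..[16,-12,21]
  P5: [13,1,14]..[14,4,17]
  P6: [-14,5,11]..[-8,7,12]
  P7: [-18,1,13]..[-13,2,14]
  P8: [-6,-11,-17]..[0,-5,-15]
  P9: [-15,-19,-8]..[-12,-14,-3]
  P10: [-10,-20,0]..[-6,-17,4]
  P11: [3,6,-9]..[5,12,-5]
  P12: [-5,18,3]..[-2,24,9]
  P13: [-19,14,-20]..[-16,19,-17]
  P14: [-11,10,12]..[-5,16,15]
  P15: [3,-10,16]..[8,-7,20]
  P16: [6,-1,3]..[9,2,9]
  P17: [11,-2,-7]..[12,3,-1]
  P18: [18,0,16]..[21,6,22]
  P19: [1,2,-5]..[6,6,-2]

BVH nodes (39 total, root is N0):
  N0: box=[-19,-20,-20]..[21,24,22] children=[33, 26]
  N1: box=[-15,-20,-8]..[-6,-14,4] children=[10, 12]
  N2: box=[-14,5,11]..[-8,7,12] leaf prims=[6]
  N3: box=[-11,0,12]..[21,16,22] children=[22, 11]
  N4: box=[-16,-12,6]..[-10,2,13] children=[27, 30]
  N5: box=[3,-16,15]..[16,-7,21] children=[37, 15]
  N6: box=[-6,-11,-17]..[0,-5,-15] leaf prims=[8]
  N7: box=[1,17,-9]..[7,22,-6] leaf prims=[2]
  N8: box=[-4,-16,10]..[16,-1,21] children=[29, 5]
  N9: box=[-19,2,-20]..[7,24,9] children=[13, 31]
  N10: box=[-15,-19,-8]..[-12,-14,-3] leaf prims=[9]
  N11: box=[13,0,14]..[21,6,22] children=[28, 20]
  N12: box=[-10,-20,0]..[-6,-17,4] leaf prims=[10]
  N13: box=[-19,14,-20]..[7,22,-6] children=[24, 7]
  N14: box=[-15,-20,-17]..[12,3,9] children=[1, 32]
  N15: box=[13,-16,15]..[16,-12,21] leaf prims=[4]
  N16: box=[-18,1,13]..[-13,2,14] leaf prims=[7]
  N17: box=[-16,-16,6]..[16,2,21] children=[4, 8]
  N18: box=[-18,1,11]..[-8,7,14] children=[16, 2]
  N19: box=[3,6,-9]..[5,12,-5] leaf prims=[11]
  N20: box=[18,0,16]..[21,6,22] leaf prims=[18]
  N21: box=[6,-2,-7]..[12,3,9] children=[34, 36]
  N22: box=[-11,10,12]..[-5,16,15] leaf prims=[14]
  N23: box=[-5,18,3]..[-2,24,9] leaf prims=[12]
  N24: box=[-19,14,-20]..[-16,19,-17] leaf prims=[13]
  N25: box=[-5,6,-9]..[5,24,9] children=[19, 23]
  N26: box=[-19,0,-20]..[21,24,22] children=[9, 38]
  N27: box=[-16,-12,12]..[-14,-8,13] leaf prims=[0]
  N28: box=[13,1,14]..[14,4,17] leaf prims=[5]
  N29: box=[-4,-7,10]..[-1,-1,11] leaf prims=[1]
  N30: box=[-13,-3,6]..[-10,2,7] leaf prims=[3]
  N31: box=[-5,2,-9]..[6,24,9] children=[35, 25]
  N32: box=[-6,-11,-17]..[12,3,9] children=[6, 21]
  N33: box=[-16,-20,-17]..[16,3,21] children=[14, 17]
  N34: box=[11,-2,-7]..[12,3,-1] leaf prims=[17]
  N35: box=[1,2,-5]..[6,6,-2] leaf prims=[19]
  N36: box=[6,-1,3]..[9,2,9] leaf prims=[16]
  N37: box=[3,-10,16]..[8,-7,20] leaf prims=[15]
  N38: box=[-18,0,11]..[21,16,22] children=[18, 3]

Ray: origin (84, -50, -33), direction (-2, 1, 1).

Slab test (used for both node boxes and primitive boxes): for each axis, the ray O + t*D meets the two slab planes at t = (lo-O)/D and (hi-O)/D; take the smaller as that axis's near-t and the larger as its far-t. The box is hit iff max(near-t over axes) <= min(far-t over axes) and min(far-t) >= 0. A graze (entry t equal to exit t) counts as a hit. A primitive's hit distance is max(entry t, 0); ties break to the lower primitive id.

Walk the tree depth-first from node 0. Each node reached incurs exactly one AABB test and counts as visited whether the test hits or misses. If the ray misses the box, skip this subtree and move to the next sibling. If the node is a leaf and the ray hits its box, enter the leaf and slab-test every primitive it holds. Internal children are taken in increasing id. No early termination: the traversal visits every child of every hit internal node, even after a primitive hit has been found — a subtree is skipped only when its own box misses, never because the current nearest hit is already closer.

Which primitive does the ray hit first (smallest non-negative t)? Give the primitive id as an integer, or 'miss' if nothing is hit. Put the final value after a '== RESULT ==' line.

Walk:
N0 x:[63/2,103/2] y:[30,74] z:[13,55] -> hit [63/2,103/2], descend [26, 33]
  N26 x:[63/2,103/2] y:[50,74] z:[13,55] -> hit [50,103/2], descend [9, 38]
    N9 x:[77/2,103/2] y:[52,74] z:[13,42] -> miss, prune
    N38 x:[63/2,51] y:[50,66] z:[44,55] -> hit [50,51], descend [3, 18]
      N3 x:[63/2,95/2] y:[50,66] z:[45,55] -> miss, prune
      N18 x:[46,51] y:[51,57] z:[44,47] -> miss, prune
  N33 x:[34,50] y:[30,53] z:[16,54] -> hit [34,50], descend [14, 17]
    N14 x:[36,99/2] y:[30,53] z:[16,42] -> hit [36,42], descend [1, 32]
      N1 x:[45,99/2] y:[30,36] z:[25,37] -> miss, prune
      N32 x:[36,45] y:[39,53] z:[16,42] -> hit [39,42], descend [6, 21]
        N6 x:[42,45] y:[39,45] z:[16,18] -> miss, prune
        N21 x:[36,39] y:[48,53] z:[26,42] -> miss, prune
    N17 x:[34,50] y:[34,52] z:[39,54] -> hit [39,50], descend [4, 8]
      N4 x:[47,50] y:[38,52] z:[39,46] -> miss, prune
      N8 x:[34,44] y:[34,49] z:[43,54] -> hit [43,44], descend [5, 29]
        N5 x:[34,81/2] y:[34,43] z:[48,54] -> miss, prune
        N29 x:[85/2,44] y:[43,49] z:[43,44] -> hit [43,44] leaf, test {P1@t=43}

order=[0, 26, 9, 38, 3, 18, 33, 14, 1, 32, 6, 21, 17, 4, 8, 5, 29]  |boxes|=17  |leaves|=1  hit=P1

== RESULT ==
1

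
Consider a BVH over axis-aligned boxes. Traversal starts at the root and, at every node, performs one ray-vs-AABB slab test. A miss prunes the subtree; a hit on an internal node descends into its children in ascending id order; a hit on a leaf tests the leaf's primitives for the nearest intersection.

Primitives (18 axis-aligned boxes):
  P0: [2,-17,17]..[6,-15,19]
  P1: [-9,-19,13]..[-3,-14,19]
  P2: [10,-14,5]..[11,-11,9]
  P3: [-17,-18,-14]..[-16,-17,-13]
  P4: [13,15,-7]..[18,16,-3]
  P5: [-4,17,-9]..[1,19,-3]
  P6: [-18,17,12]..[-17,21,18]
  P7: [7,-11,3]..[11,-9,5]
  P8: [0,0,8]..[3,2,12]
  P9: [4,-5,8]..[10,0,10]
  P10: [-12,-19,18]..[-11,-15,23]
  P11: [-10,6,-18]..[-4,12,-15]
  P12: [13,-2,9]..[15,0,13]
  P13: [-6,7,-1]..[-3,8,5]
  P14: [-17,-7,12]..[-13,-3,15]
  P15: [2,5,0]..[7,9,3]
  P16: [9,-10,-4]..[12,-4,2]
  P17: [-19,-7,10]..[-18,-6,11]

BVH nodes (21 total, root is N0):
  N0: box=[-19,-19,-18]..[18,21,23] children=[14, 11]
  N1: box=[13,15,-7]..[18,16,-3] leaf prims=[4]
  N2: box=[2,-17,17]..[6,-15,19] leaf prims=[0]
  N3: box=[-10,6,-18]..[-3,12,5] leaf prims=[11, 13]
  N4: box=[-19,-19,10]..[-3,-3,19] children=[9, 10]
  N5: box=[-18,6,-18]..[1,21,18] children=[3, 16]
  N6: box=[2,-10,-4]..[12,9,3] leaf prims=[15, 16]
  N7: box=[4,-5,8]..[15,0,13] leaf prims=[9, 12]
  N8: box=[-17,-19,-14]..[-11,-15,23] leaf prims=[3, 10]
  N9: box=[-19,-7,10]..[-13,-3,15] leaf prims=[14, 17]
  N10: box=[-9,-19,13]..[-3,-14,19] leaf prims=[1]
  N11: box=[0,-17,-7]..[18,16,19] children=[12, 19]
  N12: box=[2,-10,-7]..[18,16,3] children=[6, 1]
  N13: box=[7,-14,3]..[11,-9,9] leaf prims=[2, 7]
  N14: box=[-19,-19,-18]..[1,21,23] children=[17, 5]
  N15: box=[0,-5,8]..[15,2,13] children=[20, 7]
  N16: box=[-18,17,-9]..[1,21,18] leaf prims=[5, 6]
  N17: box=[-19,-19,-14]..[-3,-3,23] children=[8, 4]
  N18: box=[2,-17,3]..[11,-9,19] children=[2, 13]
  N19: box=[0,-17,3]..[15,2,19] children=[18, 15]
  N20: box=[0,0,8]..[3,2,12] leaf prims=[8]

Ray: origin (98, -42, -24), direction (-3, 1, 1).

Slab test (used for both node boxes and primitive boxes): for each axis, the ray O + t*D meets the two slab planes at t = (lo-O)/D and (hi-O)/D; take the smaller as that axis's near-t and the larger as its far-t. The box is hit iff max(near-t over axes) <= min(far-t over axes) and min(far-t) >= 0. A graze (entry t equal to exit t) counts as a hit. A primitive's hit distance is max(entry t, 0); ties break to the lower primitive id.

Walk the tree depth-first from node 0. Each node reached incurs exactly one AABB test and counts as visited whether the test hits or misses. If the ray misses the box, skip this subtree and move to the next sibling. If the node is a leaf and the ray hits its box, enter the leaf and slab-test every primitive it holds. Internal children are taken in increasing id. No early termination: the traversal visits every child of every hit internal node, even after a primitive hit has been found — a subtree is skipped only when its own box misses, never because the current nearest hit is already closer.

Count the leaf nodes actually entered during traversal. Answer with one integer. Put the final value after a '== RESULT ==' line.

Traverse from the root:
N0 x:[80/3,39] y:[23,63] z:[6,47] -> hit [80/3,39], descend [11, 14]
  N11 x:[80/3,98/3] y:[25,58] z:[17,43] -> hit [80/3,98/3], descend [12, 19]
    N12 x:[80/3,32] y:[32,58] z:[17,27] -> miss, prune
    N19 x:[83/3,98/3] y:[25,44] z:[27,43] -> hit [83/3,98/3], descend [15, 18]
      N15 x:[83/3,98/3] y:[37,44] z:[32,37] -> miss, prune
      N18 x:[29,32] y:[25,33] z:[27,43] -> hit [29,32], descend [2, 13]
        N2 x:[92/3,32] y:[25,27] z:[41,43] -> miss, prune
        N13 x:[29,91/3] y:[28,33] z:[27,33] -> hit [29,91/3] leaf, test {P2@t=29, P7(miss)}
  N14 x:[97/3,39] y:[23,63] z:[6,47] -> hit [97/3,39], descend [5, 17]
    N5 x:[97/3,116/3] y:[48,63] z:[6,42] -> miss, prune
    N17 x:[101/3,39] y:[23,39] z:[10,47] -> hit [101/3,39], descend [4, 8]
      N4 x:[101/3,39] y:[23,39] z:[34,43] -> hit [34,39], descend [9, 10]
        N9 x:[37,39] y:[35,39] z:[34,39] -> hit [37,39] leaf, test {P14@t=37, P17(miss)}
        N10 x:[101/3,107/3] y:[23,28] z:[37,43] -> miss, prune
      N8 x:[109/3,115/3] y:[23,27] z:[10,47] -> miss, prune

15 AABB tests over nodes [0, 11, 12, 19, 15, 18, 2, 13, 14, 5, 17, 4, 9, 10, 8]; 2 leaves entered; closest P2.

== RESULT ==
2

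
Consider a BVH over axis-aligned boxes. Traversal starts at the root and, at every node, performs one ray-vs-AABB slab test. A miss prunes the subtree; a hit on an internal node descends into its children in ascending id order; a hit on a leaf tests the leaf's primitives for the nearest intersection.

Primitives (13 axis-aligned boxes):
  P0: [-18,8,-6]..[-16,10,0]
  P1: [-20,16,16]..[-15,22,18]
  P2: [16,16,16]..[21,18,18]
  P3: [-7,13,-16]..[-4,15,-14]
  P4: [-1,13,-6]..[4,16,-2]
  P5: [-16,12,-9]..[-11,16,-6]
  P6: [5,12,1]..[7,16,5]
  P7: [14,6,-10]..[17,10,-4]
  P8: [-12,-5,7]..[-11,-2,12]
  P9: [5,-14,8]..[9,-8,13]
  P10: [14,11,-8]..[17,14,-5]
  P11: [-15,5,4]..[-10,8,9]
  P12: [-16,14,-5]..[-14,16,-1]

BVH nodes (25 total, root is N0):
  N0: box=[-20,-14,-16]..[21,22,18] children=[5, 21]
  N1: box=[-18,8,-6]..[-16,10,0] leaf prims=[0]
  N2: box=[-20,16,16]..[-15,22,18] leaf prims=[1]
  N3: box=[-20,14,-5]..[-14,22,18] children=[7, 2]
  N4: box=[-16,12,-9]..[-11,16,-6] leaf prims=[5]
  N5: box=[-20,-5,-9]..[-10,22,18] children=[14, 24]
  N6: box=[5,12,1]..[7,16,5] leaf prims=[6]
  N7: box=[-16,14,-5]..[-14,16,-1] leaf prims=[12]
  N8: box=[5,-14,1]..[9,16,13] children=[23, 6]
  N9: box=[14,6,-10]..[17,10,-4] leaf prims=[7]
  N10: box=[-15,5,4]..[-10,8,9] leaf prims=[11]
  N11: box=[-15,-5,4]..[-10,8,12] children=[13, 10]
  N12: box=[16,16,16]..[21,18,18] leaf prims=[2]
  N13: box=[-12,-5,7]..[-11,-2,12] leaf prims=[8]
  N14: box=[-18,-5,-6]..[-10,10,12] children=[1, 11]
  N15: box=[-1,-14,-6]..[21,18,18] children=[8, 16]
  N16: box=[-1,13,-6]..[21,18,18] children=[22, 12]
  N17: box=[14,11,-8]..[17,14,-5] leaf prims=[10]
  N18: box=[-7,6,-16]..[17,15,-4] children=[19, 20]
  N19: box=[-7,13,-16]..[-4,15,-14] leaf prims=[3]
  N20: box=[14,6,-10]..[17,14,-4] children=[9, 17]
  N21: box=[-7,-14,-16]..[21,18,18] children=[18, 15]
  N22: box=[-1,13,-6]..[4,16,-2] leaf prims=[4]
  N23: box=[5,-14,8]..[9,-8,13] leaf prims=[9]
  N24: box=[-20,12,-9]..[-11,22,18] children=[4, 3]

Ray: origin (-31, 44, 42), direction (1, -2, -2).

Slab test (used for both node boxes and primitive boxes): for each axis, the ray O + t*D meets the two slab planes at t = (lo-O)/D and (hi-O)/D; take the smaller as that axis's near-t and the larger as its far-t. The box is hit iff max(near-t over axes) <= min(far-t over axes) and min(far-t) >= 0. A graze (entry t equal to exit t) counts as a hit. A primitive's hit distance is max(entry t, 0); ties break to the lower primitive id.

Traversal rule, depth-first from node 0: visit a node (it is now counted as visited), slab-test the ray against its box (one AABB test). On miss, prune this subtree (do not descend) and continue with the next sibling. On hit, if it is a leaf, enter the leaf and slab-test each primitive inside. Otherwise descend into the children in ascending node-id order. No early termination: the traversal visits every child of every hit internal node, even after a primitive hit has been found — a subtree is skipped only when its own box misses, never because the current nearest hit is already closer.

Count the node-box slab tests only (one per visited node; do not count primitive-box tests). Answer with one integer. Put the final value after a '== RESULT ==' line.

Traverse from the root:
N0 x:[11,52] y:[11,29] z:[12,29] -> hit [12,29], descend [5, 21]
  N5 x:[11,21] y:[11,49/2] z:[12,51/2] -> hit [12,21], descend [14, 24]
    N14 x:[13,21] y:[17,49/2] z:[15,24] -> hit [17,21], descend [1, 11]
      N1 x:[13,15] y:[17,18] z:[21,24] -> miss, prune
      N11 x:[16,21] y:[18,49/2] z:[15,19] -> hit [18,19], descend [10, 13]
        N10 x:[16,21] y:[18,39/2] z:[33/2,19] -> hit [18,19] leaf, test {P11@t=18}
        N13 x:[19,20] y:[23,49/2] z:[15,35/2] -> miss, prune
    N24 x:[11,20] y:[11,16] z:[12,51/2] -> hit [12,16], descend [3, 4]
      N3 x:[11,17] y:[11,15] z:[12,47/2] -> hit [12,15], descend [2, 7]
        N2 x:[11,16] y:[11,14] z:[12,13] -> hit [12,13] leaf, test {P1@t=12}
        N7 x:[15,17] y:[14,15] z:[43/2,47/2] -> miss, prune
      N4 x:[15,20] y:[14,16] z:[24,51/2] -> miss, prune
  N21 x:[24,52] y:[13,29] z:[12,29] -> hit [24,29], descend [15, 18]
    N15 x:[30,52] y:[13,29] z:[12,24] -> miss, prune
    N18 x:[24,48] y:[29/2,19] z:[23,29] -> miss, prune

Summary -> nodes [0, 5, 14, 1, 11, 10, 13, 24, 3, 2, 7, 4, 21, 15, 18]; box-tests=15; leaf-entries=2; first=P1

== RESULT ==
15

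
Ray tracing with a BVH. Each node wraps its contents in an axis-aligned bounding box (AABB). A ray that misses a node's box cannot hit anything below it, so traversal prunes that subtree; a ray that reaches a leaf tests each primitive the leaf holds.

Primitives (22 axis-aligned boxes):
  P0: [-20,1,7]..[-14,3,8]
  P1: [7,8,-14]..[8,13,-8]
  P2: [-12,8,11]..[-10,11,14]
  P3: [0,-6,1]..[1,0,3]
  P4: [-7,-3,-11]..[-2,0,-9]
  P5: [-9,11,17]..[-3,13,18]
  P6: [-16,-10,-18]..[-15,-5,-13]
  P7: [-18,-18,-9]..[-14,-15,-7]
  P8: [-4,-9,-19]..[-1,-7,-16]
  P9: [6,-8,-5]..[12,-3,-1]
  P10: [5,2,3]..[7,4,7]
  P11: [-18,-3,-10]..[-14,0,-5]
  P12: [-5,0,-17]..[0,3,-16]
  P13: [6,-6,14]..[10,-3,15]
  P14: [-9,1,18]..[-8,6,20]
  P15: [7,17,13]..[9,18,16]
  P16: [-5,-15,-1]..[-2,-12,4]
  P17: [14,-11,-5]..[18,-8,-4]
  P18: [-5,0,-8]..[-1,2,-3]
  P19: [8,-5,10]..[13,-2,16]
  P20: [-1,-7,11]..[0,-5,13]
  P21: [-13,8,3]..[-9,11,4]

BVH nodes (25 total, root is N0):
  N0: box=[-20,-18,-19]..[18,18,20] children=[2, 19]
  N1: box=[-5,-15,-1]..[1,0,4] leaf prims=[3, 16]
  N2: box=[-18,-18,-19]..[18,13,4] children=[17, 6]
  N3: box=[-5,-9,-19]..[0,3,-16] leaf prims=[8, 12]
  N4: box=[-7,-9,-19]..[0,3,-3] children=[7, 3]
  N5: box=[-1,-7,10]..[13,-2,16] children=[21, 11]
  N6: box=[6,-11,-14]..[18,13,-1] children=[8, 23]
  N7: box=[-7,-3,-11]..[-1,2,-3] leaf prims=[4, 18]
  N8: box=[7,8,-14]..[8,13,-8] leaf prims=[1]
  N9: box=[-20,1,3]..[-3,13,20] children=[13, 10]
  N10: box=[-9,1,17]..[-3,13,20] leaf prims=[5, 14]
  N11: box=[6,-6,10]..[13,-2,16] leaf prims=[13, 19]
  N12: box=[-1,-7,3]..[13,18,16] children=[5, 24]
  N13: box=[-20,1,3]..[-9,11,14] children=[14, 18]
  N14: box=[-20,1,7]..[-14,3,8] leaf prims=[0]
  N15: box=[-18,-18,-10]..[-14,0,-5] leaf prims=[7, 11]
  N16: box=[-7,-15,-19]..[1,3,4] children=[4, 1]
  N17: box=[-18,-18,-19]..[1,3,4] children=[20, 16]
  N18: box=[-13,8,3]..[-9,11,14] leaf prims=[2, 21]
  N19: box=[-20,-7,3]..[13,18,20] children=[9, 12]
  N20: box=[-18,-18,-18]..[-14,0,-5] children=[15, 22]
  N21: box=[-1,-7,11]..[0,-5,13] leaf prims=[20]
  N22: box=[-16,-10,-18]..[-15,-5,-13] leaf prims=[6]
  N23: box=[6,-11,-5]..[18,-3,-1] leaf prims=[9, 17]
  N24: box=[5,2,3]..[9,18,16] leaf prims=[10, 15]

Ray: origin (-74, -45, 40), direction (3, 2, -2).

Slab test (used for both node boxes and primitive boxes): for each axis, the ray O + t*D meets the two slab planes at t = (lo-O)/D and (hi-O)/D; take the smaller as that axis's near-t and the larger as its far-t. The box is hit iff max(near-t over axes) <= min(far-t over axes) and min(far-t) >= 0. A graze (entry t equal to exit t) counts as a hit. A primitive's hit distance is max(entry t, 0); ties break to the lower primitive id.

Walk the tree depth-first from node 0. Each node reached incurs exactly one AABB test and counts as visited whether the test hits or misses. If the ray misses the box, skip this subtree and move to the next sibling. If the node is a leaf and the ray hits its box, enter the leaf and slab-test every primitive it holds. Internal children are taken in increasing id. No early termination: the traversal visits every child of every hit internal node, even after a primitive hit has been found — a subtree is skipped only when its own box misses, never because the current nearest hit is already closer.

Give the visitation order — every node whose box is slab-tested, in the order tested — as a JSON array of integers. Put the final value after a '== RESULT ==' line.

Traverse from the root:
N0 x:[18,92/3] y:[27/2,63/2] z:[10,59/2] -> hit [18,59/2], descend [2, 19]
  N2 x:[56/3,92/3] y:[27/2,29] z:[18,59/2] -> hit [56/3,29], descend [6, 17]
    N6 x:[80/3,92/3] y:[17,29] z:[41/2,27] -> hit [80/3,27], descend [8, 23]
      N8 x:[27,82/3] y:[53/2,29] z:[24,27] -> hit [27,27] leaf, test {P1@t=27}
      N23 x:[80/3,92/3] y:[17,21] z:[41/2,45/2] -> miss, prune
    N17 x:[56/3,25] y:[27/2,24] z:[18,59/2] -> hit [56/3,24], descend [16, 20]
      N16 x:[67/3,25] y:[15,24] z:[18,59/2] -> hit [67/3,24], descend [1, 4]
        N1 x:[23,25] y:[15,45/2] z:[18,41/2] -> miss, prune
        N4 x:[67/3,74/3] y:[18,24] z:[43/2,59/2] -> hit [67/3,24], descend [3, 7]
          N3 x:[23,74/3] y:[18,24] z:[28,59/2] -> miss, prune
          N7 x:[67/3,73/3] y:[21,47/2] z:[43/2,51/2] -> hit [67/3,47/2] leaf, test {P4(miss), P18@t=23}
      N20 x:[56/3,20] y:[27/2,45/2] z:[45/2,29] -> miss, prune
  N19 x:[18,29] y:[19,63/2] z:[10,37/2] -> miss, prune

13 AABB tests over nodes [0, 2, 6, 8, 23, 17, 16, 1, 4, 3, 7, 20, 19]; 2 leaves entered; closest P18.

== RESULT ==
[0, 2, 6, 8, 23, 17, 16, 1, 4, 3, 7, 20, 19]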